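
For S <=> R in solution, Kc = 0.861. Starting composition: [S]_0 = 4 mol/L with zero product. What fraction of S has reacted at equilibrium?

X = 0.463

Let X = conversion of S; extent ξ = 4·X mol/L.
Concentrations: [S] = 4 − 4X; [R] = 4X.
Kc = [R] / ([S]).
Solving Kc = 0.861 for X ∈ (0,1): X = 0.463.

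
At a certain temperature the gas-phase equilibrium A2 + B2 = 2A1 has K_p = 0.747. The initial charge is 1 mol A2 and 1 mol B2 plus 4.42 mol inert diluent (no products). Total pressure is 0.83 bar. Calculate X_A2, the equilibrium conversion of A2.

Let X = conversion of A2 (basis 1 mol A2); extent of reaction ξ = X.
At extent ξ: n_A2 = 1 − X; n_B2 = 1 − X; n_A1 = 2X; n_I = 4.42 (inert).
Since Δν = 0, n_T = 6.42 throughout.
With p_i = (n_i/n_T)P, K_p = p_A1^2 / (p_A2 p_B2).
Setting this equal to 0.747 and taking the physical root (0 < X < 1) gives X = 0.302.

X = 0.302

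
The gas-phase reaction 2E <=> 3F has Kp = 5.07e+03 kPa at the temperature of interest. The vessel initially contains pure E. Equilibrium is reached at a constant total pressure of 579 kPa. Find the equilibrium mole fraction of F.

y_F = 0.771

Let X = conversion of E (basis 1 mol E); extent of reaction ξ = 0.5X.
Mole table: n_E = 1 − X; n_F = 1.5X.
Total moles n_T = 1 + 0.5X.
With p_i = (n_i/n_T)P, Kp = p_F^3 / (p_E^2).
Substituting and setting equal to 5.07e+03 kPa gives a polynomial in X; the root in (0,1) is X = 0.692.
Then n_F = 1.04, n_T = 1.35, so y_F = 0.771.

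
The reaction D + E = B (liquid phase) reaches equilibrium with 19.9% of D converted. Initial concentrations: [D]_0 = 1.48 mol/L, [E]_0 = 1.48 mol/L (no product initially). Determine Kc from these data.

Let X = conversion of D.
Concentrations: [D] = 1.48 − 1.48X; [E] = 1.48 − 1.48X; [B] = 1.48X.
At X = 0.199: [D] = 1.19, [E] = 1.19, [B] = 0.295.
Kc = [B] / ([D] [E]) = 0.21 L/mol.

Kc = 0.21 L/mol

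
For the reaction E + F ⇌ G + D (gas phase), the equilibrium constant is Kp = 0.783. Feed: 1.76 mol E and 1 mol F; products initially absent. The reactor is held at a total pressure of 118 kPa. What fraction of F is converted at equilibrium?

Let X = conversion of F (basis 1 mol F); extent of reaction ξ = X.
Species balance: n_E = 1.76 − X; n_F = 1 − X; n_G = X; n_D = X.
Since Δν = 0, n_T = 2.76 throughout.
y_i = n_i/n_T, p_i = y_i·P. Kp = p_G p_D / (p_E p_F).
Substituting and setting equal to 0.783 gives a polynomial in X; the root in (0,1) is X = 0.601.

X = 0.601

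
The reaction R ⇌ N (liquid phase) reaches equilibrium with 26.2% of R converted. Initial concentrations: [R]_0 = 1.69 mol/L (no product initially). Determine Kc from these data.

Let X = conversion of R.
Concentrations: [R] = 1.69 − 1.69X; [N] = 1.69X.
At X = 0.262: [R] = 1.25, [N] = 0.443.
Kc = [N] / ([R]) = 0.355.

Kc = 0.355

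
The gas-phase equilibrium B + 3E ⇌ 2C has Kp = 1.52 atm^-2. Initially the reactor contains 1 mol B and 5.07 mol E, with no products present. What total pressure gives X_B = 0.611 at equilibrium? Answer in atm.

Basis: 1 mol B initially; let X = conversion of B. Extent ξ = X.
Mole table: n_B = 1 − X; n_E = 5.07 − 3X; n_C = 2X.
Total moles n_T = 6.07 − 2X.
Kp = p_C^2 / (p_B p_E^3) with p_i = (n_i/n_T)·P.
At X = 0.611: the mole-fraction product g(X) = Π y_i^ν_i = 2.66. Since Kp = g(X)·P^{-2}, P = (g/Kp)^(1/2) = (2.66/1.52)^(1/2) = 1.32 atm.

P = 1.32 atm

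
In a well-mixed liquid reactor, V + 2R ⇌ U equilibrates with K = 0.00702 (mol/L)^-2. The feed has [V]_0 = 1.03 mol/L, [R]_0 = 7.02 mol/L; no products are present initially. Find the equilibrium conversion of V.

X = 0.231

Let X = conversion of V; extent ξ = 1.03·X mol/L.
Concentrations: [V] = 1.03 − 1.03X; [R] = 7.02 − 2.06X; [U] = 1.03X.
K = [U] / ([V] [R]^2).
Equating to 0.00702 (mol/L)^-2: the physical root is X = 0.231.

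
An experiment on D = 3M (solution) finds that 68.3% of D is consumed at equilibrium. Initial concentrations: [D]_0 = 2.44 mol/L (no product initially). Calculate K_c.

Let X = conversion of D.
Concentrations: [D] = 2.44 − 2.44X; [M] = 7.32X.
At X = 0.683: [D] = 0.773, [M] = 5.
K_c = [M]^3 / ([D]) = 162 (mol/L)^2.

K_c = 162 (mol/L)^2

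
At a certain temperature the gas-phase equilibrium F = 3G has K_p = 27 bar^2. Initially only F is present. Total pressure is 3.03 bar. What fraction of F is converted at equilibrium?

Basis: 1 mol F initially; let X = conversion of F. Extent ξ = X.
Mole table: n_F = 1 − X; n_G = 3X.
Total moles n_T = 1 + 2X.
Mole fractions y_i = n_i/n_T; K_p = p_G^3 / (p_F) with p_i = y_i·P.
Substituting and setting equal to 27 bar^2 gives a polynomial in X; the root in (0,1) is X = 0.596.

X = 0.596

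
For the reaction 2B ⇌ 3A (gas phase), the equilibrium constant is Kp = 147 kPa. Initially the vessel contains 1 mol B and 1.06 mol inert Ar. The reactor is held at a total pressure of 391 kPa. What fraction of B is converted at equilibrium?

Take 1 mol B as basis and let X be its fractional conversion, so ξ = 0.5X.
At extent ξ: n_B = 1 − X; n_A = 1.5X; n_I = 1.06 (inert).
Summing: n_T = 2.06 + 0.5X.
y_i = n_i/n_T, p_i = y_i·P. Kp = p_A^3 / (p_B^2).
Equating to 147 kPa and solving on 0 < X < 1: X = 0.433.

X = 0.433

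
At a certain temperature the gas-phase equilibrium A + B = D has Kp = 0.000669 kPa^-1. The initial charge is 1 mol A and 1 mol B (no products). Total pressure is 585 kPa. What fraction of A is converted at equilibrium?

X = 0.152

Basis: 1 mol A initially; let X = conversion of A. Extent ξ = X.
Species balance: n_A = 1 − X; n_B = 1 − X; n_D = X.
Summing: n_T = 2 − X.
Mole fractions y_i = n_i/n_T; Kp = p_D / (p_A p_B) with p_i = y_i·P.
Setting this equal to 0.000669 kPa^-1 and taking the physical root (0 < X < 1) gives X = 0.152.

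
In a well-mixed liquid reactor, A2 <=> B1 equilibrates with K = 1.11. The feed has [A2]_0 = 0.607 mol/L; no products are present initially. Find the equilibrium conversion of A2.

X = 0.526

Let X = conversion of A2; extent ξ = 0.607·X mol/L.
Concentrations: [A2] = 0.607 − 0.607X; [B1] = 0.607X.
K = [B1] / ([A2]).
This equals 1.11 at X = 0.526 (the root in 0 < X < 1).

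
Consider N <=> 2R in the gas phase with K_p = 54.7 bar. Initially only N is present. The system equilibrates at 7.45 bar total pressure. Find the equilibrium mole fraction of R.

y_R = 0.892

Basis: 1 mol N initially; let X = conversion of N. Extent ξ = X.
Species balance: n_N = 1 − X; n_R = 2X.
n_T = Σnᵢ = 1 + X.
With p_i = (n_i/n_T)P, K_p = p_R^2 / (p_N).
Setting this equal to 54.7 bar and taking the physical root (0 < X < 1) gives X = 0.805.
Then n_R = 1.61, n_T = 1.8, so y_R = 0.892.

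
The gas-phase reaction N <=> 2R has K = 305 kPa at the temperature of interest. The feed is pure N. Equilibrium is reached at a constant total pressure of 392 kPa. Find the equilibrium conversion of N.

Basis: 1 mol N initially; let X = conversion of N. Extent ξ = X.
Species balance: n_N = 1 − X; n_R = 2X.
Summing: n_T = 1 + X.
y_i = n_i/n_T, p_i = y_i·P. K = p_R^2 / (p_N).
Substituting and setting equal to 305 kPa gives a polynomial in X; the root in (0,1) is X = 0.404.

X = 0.404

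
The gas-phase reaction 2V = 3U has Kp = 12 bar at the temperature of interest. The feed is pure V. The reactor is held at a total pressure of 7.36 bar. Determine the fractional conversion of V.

Take 1 mol V as basis and let X be its fractional conversion, so ξ = 0.5X.
Species balance: n_V = 1 − X; n_U = 1.5X.
n_T = Σnᵢ = 1 + 0.5X.
With p_i = (n_i/n_T)P, Kp = p_U^3 / (p_V^2).
Setting this equal to 12 bar and taking the physical root (0 < X < 1) gives X = 0.520.

X = 0.520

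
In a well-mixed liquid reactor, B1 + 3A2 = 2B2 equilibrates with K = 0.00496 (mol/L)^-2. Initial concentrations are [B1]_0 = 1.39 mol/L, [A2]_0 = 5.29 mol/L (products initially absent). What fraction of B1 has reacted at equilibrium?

X = 0.234

Let X = conversion of B1; extent ξ = 1.39·X mol/L.
Concentrations: [B1] = 1.39 − 1.39X; [A2] = 5.29 − 4.17X; [B2] = 2.78X.
K = [B2]^2 / ([B1] [A2]^3).
Setting equal to 0.00496 and solving for X on (0,1) gives X = 0.234.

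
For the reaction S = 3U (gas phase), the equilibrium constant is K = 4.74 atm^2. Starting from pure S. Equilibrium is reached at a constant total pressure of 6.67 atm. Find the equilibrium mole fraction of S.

y_S = 0.600

Basis: 1 mol S initially; let X = conversion of S. Extent ξ = X.
Species balance: n_S = 1 − X; n_U = 3X.
Summing: n_T = 1 + 2X.
y_i = n_i/n_T, p_i = y_i·P. K = p_U^3 / (p_S).
This yields a degree-3 equation in X; solving on (0,1), X = 0.182.
Then n_S = 0.818, n_T = 1.36, so y_S = 0.600.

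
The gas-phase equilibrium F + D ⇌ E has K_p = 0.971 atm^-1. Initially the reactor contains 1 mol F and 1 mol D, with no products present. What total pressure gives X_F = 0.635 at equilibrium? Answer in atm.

P = 6.7 atm

Basis: 1 mol F initially; let X = conversion of F. Extent ξ = X.
Moles: n_F = 1 − X; n_D = 1 − X; n_E = X.
n_T = Σnᵢ = 2 − X.
K_p = p_E / (p_F p_D) with p_i = (n_i/n_T)·P.
At X = 0.635: the mole-fraction product g(X) = Π y_i^ν_i = 6.506. Since K_p = g(X)·P^{-1}, P = (g/K_p)^(1/1) = (6.506/0.971)^(1/1) = 6.7 atm.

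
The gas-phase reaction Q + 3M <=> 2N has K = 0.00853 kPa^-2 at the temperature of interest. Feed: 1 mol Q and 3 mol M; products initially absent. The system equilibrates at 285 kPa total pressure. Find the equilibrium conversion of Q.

Basis: 1 mol Q initially; let X = conversion of Q. Extent ξ = X.
Mole table: n_Q = 1 − X; n_M = 3 − 3X; n_N = 2X.
Total moles n_T = 4 − 2X.
With p_i = (n_i/n_T)P, K = p_N^2 / (p_Q p_M^3).
Substituting and setting equal to 0.00853 kPa^-2 gives a polynomial in X; the root in (0,1) is X = 0.831.

X = 0.831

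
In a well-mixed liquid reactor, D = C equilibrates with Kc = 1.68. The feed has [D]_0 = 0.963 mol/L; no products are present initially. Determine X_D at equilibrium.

X = 0.627

Let X = conversion of D; extent ξ = 0.963·X mol/L.
Concentrations: [D] = 0.963 − 0.963X; [C] = 0.963X.
Kc = [C] / ([D]).
Setting equal to 1.68 and solving for X on (0,1) gives X = 0.627.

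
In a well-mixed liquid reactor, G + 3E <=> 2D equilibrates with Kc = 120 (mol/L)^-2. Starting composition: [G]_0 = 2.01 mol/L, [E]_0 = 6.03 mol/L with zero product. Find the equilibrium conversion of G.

X = 0.876

Let X = conversion of G; extent ξ = 2.01·X mol/L.
Concentrations: [G] = 2.01 − 2.01X; [E] = 6.03 − 6.03X; [D] = 4.02X.
Kc = [D]^2 / ([G] [E]^3).
Solving Kc = 120 for X ∈ (0,1): X = 0.876.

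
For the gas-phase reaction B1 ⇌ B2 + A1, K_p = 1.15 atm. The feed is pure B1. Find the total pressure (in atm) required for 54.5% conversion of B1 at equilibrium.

P = 2.72 atm

Let X = conversion of B1 (basis 1 mol B1); extent of reaction ξ = X.
Species balance: n_B1 = 1 − X; n_B2 = X; n_A1 = X.
Summing: n_T = 1 + X.
K_p = p_B2 p_A1 / (p_B1) with p_i = (n_i/n_T)·P.
At X = 0.545: the mole-fraction product g(X) = Π y_i^ν_i = 0.4225. Since K_p = g(X)·P^{1}, P = (K_p/g)^(1/1) = (1.15/0.4225)^(1/1) = 2.72 atm.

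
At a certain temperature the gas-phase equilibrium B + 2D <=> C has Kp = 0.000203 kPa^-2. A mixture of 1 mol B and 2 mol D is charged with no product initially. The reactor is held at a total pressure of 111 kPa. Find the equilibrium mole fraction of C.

Take 1 mol B as basis and let X be its fractional conversion, so ξ = X.
Species balance: n_B = 1 − X; n_D = 2 − 2X; n_C = X.
n_T = Σnᵢ = 3 − 2X.
With p_i = (n_i/n_T)P, Kp = p_C / (p_B p_D^2).
Equating to 0.000203 kPa^-2 and solving on 0 < X < 1: X = 0.419.
Then n_C = 0.419, n_T = 2.16, so y_C = 0.194.

y_C = 0.194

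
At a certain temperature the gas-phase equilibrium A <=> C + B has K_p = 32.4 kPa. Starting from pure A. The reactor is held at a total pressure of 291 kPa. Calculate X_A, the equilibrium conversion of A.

X = 0.317

Take 1 mol A as basis and let X be its fractional conversion, so ξ = X.
At extent ξ: n_A = 1 − X; n_C = X; n_B = X.
n_T = Σnᵢ = 1 + X.
Mole fractions y_i = n_i/n_T; K_p = p_C p_B / (p_A) with p_i = y_i·P.
Substituting and setting equal to 32.4 kPa gives a polynomial in X; the root in (0,1) is X = 0.317.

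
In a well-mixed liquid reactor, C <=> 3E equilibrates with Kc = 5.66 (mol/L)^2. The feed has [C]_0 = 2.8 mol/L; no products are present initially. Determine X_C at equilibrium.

Let X = conversion of C; extent ξ = 2.8·X mol/L.
Concentrations: [C] = 2.8 − 2.8X; [E] = 8.4X.
Kc = [E]^3 / ([C]).
Solving Kc = 5.66 for X ∈ (0,1): X = 0.269.

X = 0.269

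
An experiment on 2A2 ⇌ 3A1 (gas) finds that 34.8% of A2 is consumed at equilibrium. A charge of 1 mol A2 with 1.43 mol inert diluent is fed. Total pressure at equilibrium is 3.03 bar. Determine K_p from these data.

Let X = conversion of A2 (basis 1 mol A2); extent of reaction ξ = 0.5X.
Moles: n_A2 = 1 − X; n_A1 = 1.5X; n_I = 1.43 (inert).
n_T = Σnᵢ = 2.43 + 0.5X.
At X = 0.348: n_A2 = 0.652, n_A1 = 0.522, n_T = 2.6.
p_i = (n_i/n_T)·P. K_p = p_A1^3 / (p_A2^2) = 0.389 bar.

K_p = 0.389 bar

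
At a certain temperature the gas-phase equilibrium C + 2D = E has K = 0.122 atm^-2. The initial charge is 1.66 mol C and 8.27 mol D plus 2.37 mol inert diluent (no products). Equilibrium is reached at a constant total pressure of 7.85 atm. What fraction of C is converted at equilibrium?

Let X = conversion of C (basis 1.66 mol C); extent of reaction ξ = 1.66X.
At extent ξ: n_C = 1.66 − 1.66X; n_D = 8.27 − 3.32X; n_E = 1.66X; n_I = 2.37 (inert).
Total moles n_T = 12.3 − 3.32X.
y_i = n_i/n_T, p_i = y_i·P. K = p_E / (p_C p_D^2).
Setting this equal to 0.122 atm^-2 and taking the physical root (0 < X < 1) gives X = 0.725.

X = 0.725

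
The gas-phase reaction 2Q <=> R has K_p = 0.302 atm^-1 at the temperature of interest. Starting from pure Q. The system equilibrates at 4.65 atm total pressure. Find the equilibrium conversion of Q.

X = 0.611

Basis: 1 mol Q initially; let X = conversion of Q. Extent ξ = 0.5X.
Species balance: n_Q = 1 − X; n_R = 0.5X.
Summing: n_T = 1 − 0.5X.
Mole fractions y_i = n_i/n_T; K_p = p_R / (p_Q^2) with p_i = y_i·P.
Equating to 0.302 atm^-1 and solving on 0 < X < 1: X = 0.611.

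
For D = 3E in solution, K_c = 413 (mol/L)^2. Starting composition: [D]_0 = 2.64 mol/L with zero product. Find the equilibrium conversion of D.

Let X = conversion of D; extent ξ = 2.64·X mol/L.
Concentrations: [D] = 2.64 − 2.64X; [E] = 7.92X.
K_c = [E]^3 / ([D]).
Equating to 413 (mol/L)^2: the physical root is X = 0.782.

X = 0.782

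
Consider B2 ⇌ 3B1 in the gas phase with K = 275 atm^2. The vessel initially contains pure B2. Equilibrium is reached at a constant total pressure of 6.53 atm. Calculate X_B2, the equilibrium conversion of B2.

X = 0.731

Let X = conversion of B2 (basis 1 mol B2); extent of reaction ξ = X.
Mole table: n_B2 = 1 − X; n_B1 = 3X.
Total moles n_T = 1 + 2X.
Mole fractions y_i = n_i/n_T; K = p_B1^3 / (p_B2) with p_i = y_i·P.
Setting this equal to 275 atm^2 and taking the physical root (0 < X < 1) gives X = 0.731.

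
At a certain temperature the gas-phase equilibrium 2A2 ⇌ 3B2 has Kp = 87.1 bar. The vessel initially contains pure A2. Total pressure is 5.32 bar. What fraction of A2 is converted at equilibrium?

X = 0.749

Let X = conversion of A2 (basis 1 mol A2); extent of reaction ξ = 0.5X.
Mole table: n_A2 = 1 − X; n_B2 = 1.5X.
Total moles n_T = 1 + 0.5X.
Mole fractions y_i = n_i/n_T; Kp = p_B2^3 / (p_A2^2) with p_i = y_i·P.
Setting this equal to 87.1 bar and taking the physical root (0 < X < 1) gives X = 0.749.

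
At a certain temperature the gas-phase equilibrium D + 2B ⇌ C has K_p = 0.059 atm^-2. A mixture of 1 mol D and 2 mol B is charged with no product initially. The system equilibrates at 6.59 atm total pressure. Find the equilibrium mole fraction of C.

Let X = conversion of D (basis 1 mol D); extent of reaction ξ = X.
Moles: n_D = 1 − X; n_B = 2 − 2X; n_C = X.
n_T = Σnᵢ = 3 − 2X.
y_i = n_i/n_T, p_i = y_i·P. K_p = p_C / (p_D p_B^2).
Setting this equal to 0.059 atm^-2 and taking the physical root (0 < X < 1) gives X = 0.424.
Then n_C = 0.424, n_T = 2.15, so y_C = 0.197.

y_C = 0.197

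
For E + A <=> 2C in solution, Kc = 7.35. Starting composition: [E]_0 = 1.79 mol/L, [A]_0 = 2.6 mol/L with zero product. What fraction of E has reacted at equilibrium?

Let X = conversion of E; extent ξ = 1.79·X mol/L.
Concentrations: [E] = 1.79 − 1.79X; [A] = 2.6 − 1.79X; [C] = 3.58X.
Kc = [C]^2 / ([E] [A]).
This equals 7.35 at X = 0.678 (the root in 0 < X < 1).

X = 0.678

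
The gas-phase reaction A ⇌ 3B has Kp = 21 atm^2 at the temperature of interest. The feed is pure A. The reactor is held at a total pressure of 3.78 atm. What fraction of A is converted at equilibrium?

X = 0.477

Take 1 mol A as basis and let X be its fractional conversion, so ξ = X.
Mole table: n_A = 1 − X; n_B = 3X.
Total moles n_T = 1 + 2X.
With p_i = (n_i/n_T)P, Kp = p_B^3 / (p_A).
Setting this equal to 21 atm^2 and taking the physical root (0 < X < 1) gives X = 0.477.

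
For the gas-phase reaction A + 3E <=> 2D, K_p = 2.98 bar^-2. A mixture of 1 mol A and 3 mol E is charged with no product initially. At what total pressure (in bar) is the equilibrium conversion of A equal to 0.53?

P = 1.57 bar

Take 1 mol A as basis and let X be its fractional conversion, so ξ = X.
At extent ξ: n_A = 1 − X; n_E = 3 − 3X; n_D = 2X.
n_T = Σnᵢ = 4 − 2X.
K_p = p_D^2 / (p_A p_E^3) with p_i = (n_i/n_T)·P.
At X = 0.53: the mole-fraction product g(X) = Π y_i^ν_i = 7.371. Since K_p = g(X)·P^{-2}, P = (g/K_p)^(1/2) = (7.371/2.98)^(1/2) = 1.57 bar.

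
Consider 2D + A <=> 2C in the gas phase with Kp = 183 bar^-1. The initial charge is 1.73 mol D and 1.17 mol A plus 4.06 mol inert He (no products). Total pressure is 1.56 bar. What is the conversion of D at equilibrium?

X = 0.821

Let X = conversion of D (basis 1.73 mol D); extent of reaction ξ = 0.865X.
Moles: n_D = 1.73 − 1.73X; n_A = 1.17 − 0.865X; n_C = 1.73X; n_I = 4.06 (inert).
Summing: n_T = 6.96 − 0.865X.
y_i = n_i/n_T, p_i = y_i·P. Kp = p_C^2 / (p_D^2 p_A).
This yields a degree-3 equation in X; solving on (0,1), X = 0.821.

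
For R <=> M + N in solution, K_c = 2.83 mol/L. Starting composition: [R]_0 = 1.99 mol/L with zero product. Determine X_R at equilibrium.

Let X = conversion of R; extent ξ = 1.99·X mol/L.
Concentrations: [R] = 1.99 − 1.99X; [M] = 1.99X; [N] = 1.99X.
K_c = [M] [N] / ([R]).
Equating to 2.83 mol/L: the physical root is X = 0.677.

X = 0.677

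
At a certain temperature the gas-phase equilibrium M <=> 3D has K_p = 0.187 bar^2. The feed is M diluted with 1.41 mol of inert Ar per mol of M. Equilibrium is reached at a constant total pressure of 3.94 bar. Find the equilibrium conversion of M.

X = 0.141

Let X = conversion of M (basis 1 mol M); extent of reaction ξ = X.
At extent ξ: n_M = 1 − X; n_D = 3X; n_I = 1.41 (inert).
Summing: n_T = 2.41 + 2X.
y_i = n_i/n_T, p_i = y_i·P. K_p = p_D^3 / (p_M).
Setting this equal to 0.187 bar^2 and taking the physical root (0 < X < 1) gives X = 0.141.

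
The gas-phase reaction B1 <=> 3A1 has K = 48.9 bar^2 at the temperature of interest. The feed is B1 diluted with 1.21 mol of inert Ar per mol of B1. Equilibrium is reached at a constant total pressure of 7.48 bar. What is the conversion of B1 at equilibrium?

X = 0.544

Let X = conversion of B1 (basis 1 mol B1); extent of reaction ξ = X.
At extent ξ: n_B1 = 1 − X; n_A1 = 3X; n_I = 1.21 (inert).
Summing: n_T = 2.21 + 2X.
With p_i = (n_i/n_T)P, K = p_A1^3 / (p_B1).
Substituting and setting equal to 48.9 bar^2 gives a polynomial in X; the root in (0,1) is X = 0.544.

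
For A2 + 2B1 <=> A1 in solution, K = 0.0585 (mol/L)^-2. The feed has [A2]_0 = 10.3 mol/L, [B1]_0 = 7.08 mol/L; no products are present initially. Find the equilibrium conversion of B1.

Let X = conversion of B1; extent ξ = 7.08X/2 mol/L.
Concentrations: [A2] = 10.3 − 3.54X; [B1] = 7.08 − 7.08X; [A1] = 3.54X.
K = [A1] / ([A2] [B1]^2).
Equating to 0.0585 (mol/L)^-2: the physical root is X = 0.678.

X = 0.678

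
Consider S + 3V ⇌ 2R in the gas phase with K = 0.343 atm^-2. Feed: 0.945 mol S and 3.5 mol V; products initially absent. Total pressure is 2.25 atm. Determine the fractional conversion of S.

Basis: 0.945 mol S initially; let X = conversion of S. Extent ξ = 0.945X.
At extent ξ: n_S = 0.945 − 0.945X; n_V = 3.5 − 2.83X; n_R = 1.89X.
Summing: n_T = 4.45 − 1.89X.
Mole fractions y_i = n_i/n_T; K = p_R^2 / (p_S p_V^3) with p_i = y_i·P.
Substituting and setting equal to 0.343 atm^-2 gives a polynomial in X; the root in (0,1) is X = 0.457.

X = 0.457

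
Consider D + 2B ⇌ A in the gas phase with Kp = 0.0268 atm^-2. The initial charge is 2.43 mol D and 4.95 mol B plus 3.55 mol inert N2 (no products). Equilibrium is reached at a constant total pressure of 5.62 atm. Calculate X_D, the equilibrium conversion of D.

X = 0.130

Take 2.43 mol D as basis and let X be its fractional conversion, so ξ = 2.43X.
Species balance: n_D = 2.43 − 2.43X; n_B = 4.95 − 4.86X; n_A = 2.43X; n_I = 3.55 (inert).
Total moles n_T = 10.9 − 4.86X.
y_i = n_i/n_T, p_i = y_i·P. Kp = p_A / (p_D p_B^2).
Equating to 0.0268 atm^-2 and solving on 0 < X < 1: X = 0.130.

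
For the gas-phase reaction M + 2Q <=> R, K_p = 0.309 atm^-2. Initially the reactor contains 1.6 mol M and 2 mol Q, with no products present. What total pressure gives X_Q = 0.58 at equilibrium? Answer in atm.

P = 3.94 atm

Let X = conversion of Q (basis 2 mol Q); extent of reaction ξ = X.
Moles: n_M = 1.6 − X; n_Q = 2 − 2X; n_R = X.
n_T = Σnᵢ = 3.6 − 2X.
K_p = p_R / (p_M p_Q^2) with p_i = (n_i/n_T)·P.
At X = 0.58: the mole-fraction product g(X) = Π y_i^ν_i = 4.798. Since K_p = g(X)·P^{-2}, P = (g/K_p)^(1/2) = (4.798/0.309)^(1/2) = 3.94 atm.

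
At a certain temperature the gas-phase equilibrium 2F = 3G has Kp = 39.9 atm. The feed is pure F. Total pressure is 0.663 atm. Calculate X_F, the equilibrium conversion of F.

X = 0.846

Take 1 mol F as basis and let X be its fractional conversion, so ξ = 0.5X.
At extent ξ: n_F = 1 − X; n_G = 1.5X.
n_T = Σnᵢ = 1 + 0.5X.
Mole fractions y_i = n_i/n_T; Kp = p_G^3 / (p_F^2) with p_i = y_i·P.
Equating to 39.9 atm and solving on 0 < X < 1: X = 0.846.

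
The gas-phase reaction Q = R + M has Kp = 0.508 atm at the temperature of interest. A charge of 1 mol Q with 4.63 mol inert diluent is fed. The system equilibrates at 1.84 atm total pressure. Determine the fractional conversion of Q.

Basis: 1 mol Q initially; let X = conversion of Q. Extent ξ = X.
Species balance: n_Q = 1 − X; n_R = X; n_M = X; n_I = 4.63 (inert).
n_T = Σnᵢ = 5.63 + X.
y_i = n_i/n_T, p_i = y_i·P. Kp = p_R p_M / (p_Q).
This yields a degree-2 equation in X; solving on (0,1), X = 0.711.

X = 0.711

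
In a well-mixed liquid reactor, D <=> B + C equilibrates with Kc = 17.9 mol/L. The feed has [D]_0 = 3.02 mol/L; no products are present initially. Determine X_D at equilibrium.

Let X = conversion of D; extent ξ = 3.02·X mol/L.
Concentrations: [D] = 3.02 − 3.02X; [B] = 3.02X; [C] = 3.02X.
Kc = [B] [C] / ([D]).
Solving Kc = 17.9 for X ∈ (0,1): X = 0.872.

X = 0.872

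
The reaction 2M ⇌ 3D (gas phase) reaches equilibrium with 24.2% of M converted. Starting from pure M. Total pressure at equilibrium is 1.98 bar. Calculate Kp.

Kp = 0.147 bar

Let X = conversion of M (basis 1 mol M); extent of reaction ξ = 0.5X.
Mole table: n_M = 1 − X; n_D = 1.5X.
n_T = Σnᵢ = 1 + 0.5X.
At X = 0.242: n_M = 0.758, n_D = 0.363, n_T = 1.12.
p_i = (n_i/n_T)·P. Kp = p_D^3 / (p_M^2) = 0.147 bar.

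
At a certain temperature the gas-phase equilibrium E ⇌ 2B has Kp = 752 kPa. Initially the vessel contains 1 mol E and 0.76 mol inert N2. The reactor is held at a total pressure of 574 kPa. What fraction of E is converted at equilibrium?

Let X = conversion of E (basis 1 mol E); extent of reaction ξ = X.
Mole table: n_E = 1 − X; n_B = 2X; n_I = 0.76 (inert).
n_T = Σnᵢ = 1.76 + X.
Mole fractions y_i = n_i/n_T; Kp = p_B^2 / (p_E) with p_i = y_i·P.
Substituting and setting equal to 752 kPa gives a polynomial in X; the root in (0,1) is X = 0.572.

X = 0.572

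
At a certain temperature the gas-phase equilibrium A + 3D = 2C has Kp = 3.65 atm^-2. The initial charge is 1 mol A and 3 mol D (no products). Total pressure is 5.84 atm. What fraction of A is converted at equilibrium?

X = 0.746

Let X = conversion of A (basis 1 mol A); extent of reaction ξ = X.
Mole table: n_A = 1 − X; n_D = 3 − 3X; n_C = 2X.
n_T = Σnᵢ = 4 − 2X.
Mole fractions y_i = n_i/n_T; Kp = p_C^2 / (p_A p_D^3) with p_i = y_i·P.
Substituting and setting equal to 3.65 atm^-2 gives a polynomial in X; the root in (0,1) is X = 0.746.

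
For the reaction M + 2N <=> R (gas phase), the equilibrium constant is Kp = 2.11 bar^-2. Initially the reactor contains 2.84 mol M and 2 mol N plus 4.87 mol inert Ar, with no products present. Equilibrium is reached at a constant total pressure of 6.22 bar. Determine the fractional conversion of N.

Take 2 mol N as basis and let X be its fractional conversion, so ξ = X.
At extent ξ: n_M = 2.84 − X; n_N = 2 − 2X; n_R = X; n_I = 4.87 (inert).
Total moles n_T = 9.71 − 2X.
Mole fractions y_i = n_i/n_T; Kp = p_R / (p_M p_N^2) with p_i = y_i·P.
Substituting and setting equal to 2.11 bar^-2 gives a polynomial in X; the root in (0,1) is X = 0.731.

X = 0.731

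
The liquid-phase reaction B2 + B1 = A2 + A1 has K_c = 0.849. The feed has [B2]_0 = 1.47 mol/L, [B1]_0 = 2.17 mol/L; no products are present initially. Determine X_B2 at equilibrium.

Let X = conversion of B2; extent ξ = 1.47·X mol/L.
Concentrations: [B2] = 1.47 − 1.47X; [B1] = 2.17 − 1.47X; [A2] = 1.47X; [A1] = 1.47X.
K_c = [A2] [A1] / ([B2] [B1]).
Equating to 0.849: the physical root is X = 0.573.

X = 0.573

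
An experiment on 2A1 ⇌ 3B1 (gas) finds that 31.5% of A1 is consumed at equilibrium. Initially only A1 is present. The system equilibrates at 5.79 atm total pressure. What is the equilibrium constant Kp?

Basis: 1 mol A1 initially; let X = conversion of A1. Extent ξ = 0.5X.
Species balance: n_A1 = 1 − X; n_B1 = 1.5X.
Summing: n_T = 1 + 0.5X.
At X = 0.315: n_A1 = 0.685, n_B1 = 0.473, n_T = 1.16.
p_i = (n_i/n_T)·P. Kp = p_B1^3 / (p_A1^2) = 1.12 atm.

Kp = 1.12 atm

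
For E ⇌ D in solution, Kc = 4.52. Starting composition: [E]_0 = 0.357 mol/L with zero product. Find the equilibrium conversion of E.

Let X = conversion of E; extent ξ = 0.357·X mol/L.
Concentrations: [E] = 0.357 − 0.357X; [D] = 0.357X.
Kc = [D] / ([E]).
Solving Kc = 4.52 for X ∈ (0,1): X = 0.819.

X = 0.819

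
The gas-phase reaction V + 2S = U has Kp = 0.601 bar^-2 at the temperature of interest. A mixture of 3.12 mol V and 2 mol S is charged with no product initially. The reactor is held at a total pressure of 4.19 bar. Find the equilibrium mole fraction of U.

y_U = 0.186

Take 2 mol S as basis and let X be its fractional conversion, so ξ = X.
Species balance: n_V = 3.12 − X; n_S = 2 − 2X; n_U = X.
Total moles n_T = 5.12 − 2X.
Mole fractions y_i = n_i/n_T; Kp = p_U / (p_V p_S^2) with p_i = y_i·P.
Substituting and setting equal to 0.601 bar^-2 gives a polynomial in X; the root in (0,1) is X = 0.693.
Then n_U = 0.693, n_T = 3.73, so y_U = 0.186.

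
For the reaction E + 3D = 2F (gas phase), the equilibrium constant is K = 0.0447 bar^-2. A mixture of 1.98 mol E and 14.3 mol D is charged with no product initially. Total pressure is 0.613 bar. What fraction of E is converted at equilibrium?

X = 0.135

Let X = conversion of E (basis 1.98 mol E); extent of reaction ξ = 1.98X.
Species balance: n_E = 1.98 − 1.98X; n_D = 14.3 − 5.94X; n_F = 3.96X.
Total moles n_T = 16.3 − 3.96X.
y_i = n_i/n_T, p_i = y_i·P. K = p_F^2 / (p_E p_D^3).
This yields a degree-4 equation in X; solving on (0,1), X = 0.135.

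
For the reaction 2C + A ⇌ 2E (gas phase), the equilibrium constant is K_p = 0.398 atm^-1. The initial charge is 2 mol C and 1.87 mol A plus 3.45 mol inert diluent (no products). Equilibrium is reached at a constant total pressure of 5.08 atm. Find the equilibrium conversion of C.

X = 0.396

Let X = conversion of C (basis 2 mol C); extent of reaction ξ = X.
Mole table: n_C = 2 − 2X; n_A = 1.87 − X; n_E = 2X; n_I = 3.45 (inert).
Summing: n_T = 7.32 − X.
y_i = n_i/n_T, p_i = y_i·P. K_p = p_E^2 / (p_C^2 p_A).
This yields a degree-3 equation in X; solving on (0,1), X = 0.396.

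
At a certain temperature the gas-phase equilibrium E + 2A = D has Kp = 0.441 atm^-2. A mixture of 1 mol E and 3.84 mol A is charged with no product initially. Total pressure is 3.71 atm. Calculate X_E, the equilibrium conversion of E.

Take 1 mol E as basis and let X be its fractional conversion, so ξ = X.
Species balance: n_E = 1 − X; n_A = 3.84 − 2X; n_D = X.
n_T = Σnᵢ = 4.84 − 2X.
Mole fractions y_i = n_i/n_T; Kp = p_D / (p_E p_A^2) with p_i = y_i·P.
This yields a degree-3 equation in X; solving on (0,1), X = 0.749.

X = 0.749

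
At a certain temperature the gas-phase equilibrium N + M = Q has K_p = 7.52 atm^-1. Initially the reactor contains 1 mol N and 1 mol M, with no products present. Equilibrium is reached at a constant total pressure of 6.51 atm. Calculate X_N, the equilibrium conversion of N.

Take 1 mol N as basis and let X be its fractional conversion, so ξ = X.
At extent ξ: n_N = 1 − X; n_M = 1 − X; n_Q = X.
Total moles n_T = 2 − X.
Mole fractions y_i = n_i/n_T; K_p = p_Q / (p_N p_M) with p_i = y_i·P.
Equating to 7.52 atm^-1 and solving on 0 < X < 1: X = 0.859.

X = 0.859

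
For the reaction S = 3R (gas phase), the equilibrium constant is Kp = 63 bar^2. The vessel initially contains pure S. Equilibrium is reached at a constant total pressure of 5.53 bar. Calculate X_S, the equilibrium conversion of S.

Basis: 1 mol S initially; let X = conversion of S. Extent ξ = X.
Mole table: n_S = 1 − X; n_R = 3X.
Summing: n_T = 1 + 2X.
With p_i = (n_i/n_T)P, Kp = p_R^3 / (p_S).
Setting this equal to 63 bar^2 and taking the physical root (0 < X < 1) gives X = 0.534.

X = 0.534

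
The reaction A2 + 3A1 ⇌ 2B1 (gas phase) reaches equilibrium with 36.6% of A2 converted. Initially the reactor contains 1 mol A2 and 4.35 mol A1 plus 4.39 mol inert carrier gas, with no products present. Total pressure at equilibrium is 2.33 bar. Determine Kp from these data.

Kp = 0.367 bar^-2

Basis: 1 mol A2 initially; let X = conversion of A2. Extent ξ = X.
Moles: n_A2 = 1 − X; n_A1 = 4.35 − 3X; n_B1 = 2X; n_I = 4.39 (inert).
n_T = Σnᵢ = 9.74 − 2X.
At X = 0.366: n_A2 = 0.634, n_A1 = 3.25, n_B1 = 0.732, n_T = 9.01.
p_i = (n_i/n_T)·P. Kp = p_B1^2 / (p_A2 p_A1^3) = 0.367 bar^-2.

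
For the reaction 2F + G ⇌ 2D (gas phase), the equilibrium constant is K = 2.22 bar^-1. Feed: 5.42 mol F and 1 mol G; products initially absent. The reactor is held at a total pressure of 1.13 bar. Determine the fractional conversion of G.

Basis: 1 mol G initially; let X = conversion of G. Extent ξ = X.
At extent ξ: n_F = 5.42 − 2X; n_G = 1 − X; n_D = 2X.
Summing: n_T = 6.42 − X.
y_i = n_i/n_T, p_i = y_i·P. K = p_D^2 / (p_F^2 p_G).
Substituting and setting equal to 2.22 bar^-1 gives a polynomial in X; the root in (0,1) is X = 0.712.

X = 0.712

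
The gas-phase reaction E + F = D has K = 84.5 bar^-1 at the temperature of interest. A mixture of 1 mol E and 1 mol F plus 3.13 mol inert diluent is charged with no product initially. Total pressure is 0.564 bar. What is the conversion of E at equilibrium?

X = 0.739

Let X = conversion of E (basis 1 mol E); extent of reaction ξ = X.
Species balance: n_E = 1 − X; n_F = 1 − X; n_D = X; n_I = 3.13 (inert).
Summing: n_T = 5.13 − X.
y_i = n_i/n_T, p_i = y_i·P. K = p_D / (p_E p_F).
Setting this equal to 84.5 bar^-1 and taking the physical root (0 < X < 1) gives X = 0.739.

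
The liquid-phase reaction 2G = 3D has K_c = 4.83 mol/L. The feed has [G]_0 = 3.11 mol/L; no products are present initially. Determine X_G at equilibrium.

Let X = conversion of G; extent ξ = 3.11X/2 mol/L.
Concentrations: [G] = 3.11 − 3.11X; [D] = 4.67X.
K_c = [D]^3 / ([G]^2).
This equals 4.83 at X = 0.492 (the root in 0 < X < 1).

X = 0.492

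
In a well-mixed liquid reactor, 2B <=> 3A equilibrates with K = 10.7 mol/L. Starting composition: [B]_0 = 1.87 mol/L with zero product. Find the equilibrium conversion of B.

X = 0.623

Let X = conversion of B; extent ξ = 1.87X/2 mol/L.
Concentrations: [B] = 1.87 − 1.87X; [A] = 2.81X.
K = [A]^3 / ([B]^2).
Solving K = 10.7 for X ∈ (0,1): X = 0.623.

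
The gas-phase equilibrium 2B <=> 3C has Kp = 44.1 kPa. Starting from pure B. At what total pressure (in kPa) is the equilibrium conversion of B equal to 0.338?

P = 173 kPa

Basis: 1 mol B initially; let X = conversion of B. Extent ξ = 0.5X.
Moles: n_B = 1 − X; n_C = 1.5X.
n_T = Σnᵢ = 1 + 0.5X.
Kp = p_C^3 / (p_B^2) with p_i = (n_i/n_T)·P.
At X = 0.338: the mole-fraction product g(X) = Π y_i^ν_i = 0.2544. Since Kp = g(X)·P^{1}, P = (Kp/g)^(1/1) = (44.1/0.2544)^(1/1) = 173 kPa.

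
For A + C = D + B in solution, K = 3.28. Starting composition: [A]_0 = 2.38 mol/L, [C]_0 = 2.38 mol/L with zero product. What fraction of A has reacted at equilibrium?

X = 0.644

Let X = conversion of A; extent ξ = 2.38·X mol/L.
Concentrations: [A] = 2.38 − 2.38X; [C] = 2.38 − 2.38X; [D] = 2.38X; [B] = 2.38X.
K = [D] [B] / ([A] [C]).
Setting equal to 3.28 and solving for X on (0,1) gives X = 0.644.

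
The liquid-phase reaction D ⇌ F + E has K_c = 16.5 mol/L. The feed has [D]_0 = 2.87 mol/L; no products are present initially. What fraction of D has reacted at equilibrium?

Let X = conversion of D; extent ξ = 2.87·X mol/L.
Concentrations: [D] = 2.87 − 2.87X; [F] = 2.87X; [E] = 2.87X.
K_c = [F] [E] / ([D]).
Setting equal to 16.5 and solving for X on (0,1) gives X = 0.869.

X = 0.869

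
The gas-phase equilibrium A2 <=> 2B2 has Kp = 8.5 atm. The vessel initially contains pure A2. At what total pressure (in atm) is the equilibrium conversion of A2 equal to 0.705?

P = 2.15 atm

Basis: 1 mol A2 initially; let X = conversion of A2. Extent ξ = X.
At extent ξ: n_A2 = 1 − X; n_B2 = 2X.
Summing: n_T = 1 + X.
Kp = p_B2^2 / (p_A2) with p_i = (n_i/n_T)·P.
At X = 0.705: the mole-fraction product g(X) = Π y_i^ν_i = 3.953. Since Kp = g(X)·P^{1}, P = (Kp/g)^(1/1) = (8.5/3.953)^(1/1) = 2.15 atm.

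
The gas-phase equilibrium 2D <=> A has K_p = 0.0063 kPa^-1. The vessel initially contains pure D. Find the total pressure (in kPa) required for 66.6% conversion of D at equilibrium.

Take 1 mol D as basis and let X be its fractional conversion, so ξ = 0.5X.
Species balance: n_D = 1 − X; n_A = 0.5X.
n_T = Σnᵢ = 1 − 0.5X.
K_p = p_A / (p_D^2) with p_i = (n_i/n_T)·P.
At X = 0.666: the mole-fraction product g(X) = Π y_i^ν_i = 1.991. Since K_p = g(X)·P^{-1}, P = (g/K_p)^(1/1) = (1.991/0.0063)^(1/1) = 316 kPa.

P = 316 kPa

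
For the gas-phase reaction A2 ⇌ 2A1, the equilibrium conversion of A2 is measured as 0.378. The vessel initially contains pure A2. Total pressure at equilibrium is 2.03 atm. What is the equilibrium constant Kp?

Let X = conversion of A2 (basis 1 mol A2); extent of reaction ξ = X.
At extent ξ: n_A2 = 1 − X; n_A1 = 2X.
Summing: n_T = 1 + X.
At X = 0.378: n_A2 = 0.622, n_A1 = 0.756, n_T = 1.38.
p_i = (n_i/n_T)·P. Kp = p_A1^2 / (p_A2) = 1.35 atm.

Kp = 1.35 atm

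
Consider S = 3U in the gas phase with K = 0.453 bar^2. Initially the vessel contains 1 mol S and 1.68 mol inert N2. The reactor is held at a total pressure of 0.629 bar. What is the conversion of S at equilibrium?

Basis: 1 mol S initially; let X = conversion of S. Extent ξ = X.
Species balance: n_S = 1 − X; n_U = 3X; n_I = 1.68 (inert).
Total moles n_T = 2.68 + 2X.
With p_i = (n_i/n_T)P, K = p_U^3 / (p_S).
Substituting and setting equal to 0.453 bar^2 gives a polynomial in X; the root in (0,1) is X = 0.626.

X = 0.626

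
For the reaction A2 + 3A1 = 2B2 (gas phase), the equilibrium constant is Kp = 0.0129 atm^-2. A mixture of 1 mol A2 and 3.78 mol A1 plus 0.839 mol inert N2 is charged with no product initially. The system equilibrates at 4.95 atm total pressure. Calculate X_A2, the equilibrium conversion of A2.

Let X = conversion of A2 (basis 1 mol A2); extent of reaction ξ = X.
At extent ξ: n_A2 = 1 − X; n_A1 = 3.78 − 3X; n_B2 = 2X; n_I = 0.839 (inert).
n_T = Σnᵢ = 5.62 − 2X.
Mole fractions y_i = n_i/n_T; Kp = p_B2^2 / (p_A2 p_A1^3) with p_i = y_i·P.
Setting this equal to 0.0129 atm^-2 and taking the physical root (0 < X < 1) gives X = 0.251.

X = 0.251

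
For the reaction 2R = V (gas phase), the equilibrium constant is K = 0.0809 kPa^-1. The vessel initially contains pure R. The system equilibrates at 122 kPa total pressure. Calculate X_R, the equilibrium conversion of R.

X = 0.843

Take 1 mol R as basis and let X be its fractional conversion, so ξ = 0.5X.
Mole table: n_R = 1 − X; n_V = 0.5X.
Summing: n_T = 1 − 0.5X.
With p_i = (n_i/n_T)P, K = p_V / (p_R^2).
Equating to 0.0809 kPa^-1 and solving on 0 < X < 1: X = 0.843.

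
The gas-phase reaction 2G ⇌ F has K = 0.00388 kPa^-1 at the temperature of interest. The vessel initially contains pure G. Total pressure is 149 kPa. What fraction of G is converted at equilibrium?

X = 0.451

Take 1 mol G as basis and let X be its fractional conversion, so ξ = 0.5X.
At extent ξ: n_G = 1 − X; n_F = 0.5X.
Summing: n_T = 1 − 0.5X.
y_i = n_i/n_T, p_i = y_i·P. K = p_F / (p_G^2).
Equating to 0.00388 kPa^-1 and solving on 0 < X < 1: X = 0.451.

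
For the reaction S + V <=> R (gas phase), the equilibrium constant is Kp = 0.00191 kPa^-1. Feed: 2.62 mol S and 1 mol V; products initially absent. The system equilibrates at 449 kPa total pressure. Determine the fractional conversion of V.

Take 1 mol V as basis and let X be its fractional conversion, so ξ = X.
At extent ξ: n_S = 2.62 − X; n_V = 1 − X; n_R = X.
Total moles n_T = 3.62 − X.
y_i = n_i/n_T, p_i = y_i·P. Kp = p_R / (p_S p_V).
Substituting and setting equal to 0.00191 kPa^-1 gives a polynomial in X; the root in (0,1) is X = 0.372.

X = 0.372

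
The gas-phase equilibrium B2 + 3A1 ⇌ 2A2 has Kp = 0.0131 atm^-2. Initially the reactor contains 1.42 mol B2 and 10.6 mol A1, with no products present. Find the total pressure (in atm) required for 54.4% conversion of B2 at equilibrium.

P = 7.37 atm

Basis: 1.42 mol B2 initially; let X = conversion of B2. Extent ξ = 1.42X.
Species balance: n_B2 = 1.42 − 1.42X; n_A1 = 10.6 − 4.26X; n_A2 = 2.84X.
Summing: n_T = 12 − 2.84X.
Kp = p_A2^2 / (p_B2 p_A1^3) with p_i = (n_i/n_T)·P.
At X = 0.544: the mole-fraction product g(X) = Π y_i^ν_i = 0.7119. Since Kp = g(X)·P^{-2}, P = (g/Kp)^(1/2) = (0.7119/0.0131)^(1/2) = 7.37 atm.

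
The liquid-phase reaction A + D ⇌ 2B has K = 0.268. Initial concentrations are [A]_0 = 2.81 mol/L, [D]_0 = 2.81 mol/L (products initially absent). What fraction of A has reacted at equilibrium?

X = 0.206

Let X = conversion of A; extent ξ = 2.81·X mol/L.
Concentrations: [A] = 2.81 − 2.81X; [D] = 2.81 − 2.81X; [B] = 5.62X.
K = [B]^2 / ([A] [D]).
Solving K = 0.268 for X ∈ (0,1): X = 0.206.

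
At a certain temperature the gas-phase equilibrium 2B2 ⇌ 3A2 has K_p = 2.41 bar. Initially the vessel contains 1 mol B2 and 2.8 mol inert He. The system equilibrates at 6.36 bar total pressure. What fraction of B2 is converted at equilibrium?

X = 0.490

Basis: 1 mol B2 initially; let X = conversion of B2. Extent ξ = 0.5X.
Species balance: n_B2 = 1 − X; n_A2 = 1.5X; n_I = 2.8 (inert).
Summing: n_T = 3.8 + 0.5X.
With p_i = (n_i/n_T)P, K_p = p_A2^3 / (p_B2^2).
Substituting and setting equal to 2.41 bar gives a polynomial in X; the root in (0,1) is X = 0.490.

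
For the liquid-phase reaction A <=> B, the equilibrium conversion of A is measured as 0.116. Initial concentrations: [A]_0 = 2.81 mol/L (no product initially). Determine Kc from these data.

Kc = 0.131

Let X = conversion of A.
Concentrations: [A] = 2.81 − 2.81X; [B] = 2.81X.
At X = 0.116: [A] = 2.48, [B] = 0.326.
Kc = [B] / ([A]) = 0.131.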